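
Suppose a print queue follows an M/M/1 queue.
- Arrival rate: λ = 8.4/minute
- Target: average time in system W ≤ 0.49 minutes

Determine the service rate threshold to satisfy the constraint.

For M/M/1: W = 1/(μ-λ)
Need W ≤ 0.49, so 1/(μ-λ) ≤ 0.49
μ - λ ≥ 1/0.49 = 2.0408
μ ≥ 8.4 + 2.0408 = 10.4408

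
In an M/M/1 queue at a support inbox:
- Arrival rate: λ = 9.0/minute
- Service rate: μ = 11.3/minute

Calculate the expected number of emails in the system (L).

ρ = λ/μ = 9.0/11.3 = 0.7965
For M/M/1: L = λ/(μ-λ)
L = 9.0/(11.3-9.0) = 9.0/2.30
L = 3.9130 emails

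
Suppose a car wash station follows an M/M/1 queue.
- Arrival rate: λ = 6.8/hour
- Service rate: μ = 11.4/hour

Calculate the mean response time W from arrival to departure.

First, compute utilization: ρ = λ/μ = 6.8/11.4 = 0.5965
For M/M/1: W = 1/(μ-λ)
W = 1/(11.4-6.8) = 1/4.60
W = 0.2174 hours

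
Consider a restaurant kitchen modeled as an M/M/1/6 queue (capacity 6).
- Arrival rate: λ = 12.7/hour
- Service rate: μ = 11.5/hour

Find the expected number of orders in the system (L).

ρ = λ/μ = 12.7/11.5 = 1.10435
P₀ = (1-ρ)/(1-ρ^(K+1)) = (1-1.10435)/(1-1.10435^7) = -0.1043/-1.0033 = 0.1040
P_K = P₀×ρ^K = 0.1040 × 1.10435^6 = 0.1040 × 1.8140 = 0.1887
L = ρ[1 - (K+1)ρ^K + Kρ^(K+1)] / [(1-ρ)(1-ρ^(K+1))]
L = 1.10435 × (1 - 7×1.814013 + 6×2.003305) / ((1 - 1.10435) × (1 - 2.003305)) = 3.3938 orders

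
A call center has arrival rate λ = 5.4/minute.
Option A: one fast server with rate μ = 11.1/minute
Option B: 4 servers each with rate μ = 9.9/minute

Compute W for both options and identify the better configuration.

Option A: single server μ = 11.1 (M/M/1)
  ρ_A = 5.4/11.1 = 0.4865
  W_A = 1/(μ-λ) = 1/(11.1-5.4) = 1/5.70 = 0.1754

Option B: 4 servers μ = 9.9 (M/M/4)
  ρ_B = λ/(cμ) = 5.4/(4×9.9) = 0.1364
  Offered load a = λ/μ = cρ = 5.4/9.9 = 0.5455
  P₀ = [ Σₙ₌₀^3 aⁿ/n! + a^4/(4!(1-ρ)) ]⁻¹
  Σ = a^0/0! + a^1/1! + a^2/2! + a^3/3! = 1.0000 + 0.5455 + 0.1488 + 0.02705 = 1.7213
  a^4/(4!(1-ρ)) = 0.08852/(24 × 0.8636) = 0.004271
  P₀ = 1/(1.7213 + 0.004271) = 0.5795
  Lq = P₀·a^4·ρ / (4!(1-ρ)²) = 0.57953 × 0.088519 × 0.13636 / (24 × 0.74587) = 0.0003908
  Wq_B = Lq/λ = 0.0003908/5.4 = 0.00007237
  W_B = Wq_B + 1/μ = 0.00007237 + 0.1010 = 0.1011

Since W_B = 0.1011 < W_A = 0.1754, Option B (multiple servers) has the shorter time in system.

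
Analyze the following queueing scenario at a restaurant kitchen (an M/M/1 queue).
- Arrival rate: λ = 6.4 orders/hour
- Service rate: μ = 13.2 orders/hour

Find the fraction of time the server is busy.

Server utilization: ρ = λ/μ
ρ = 6.4/13.2 = 0.4848
The server is busy 48.48% of the time.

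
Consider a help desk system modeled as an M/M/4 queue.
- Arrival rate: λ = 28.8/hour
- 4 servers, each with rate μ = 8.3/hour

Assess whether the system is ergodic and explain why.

Stability requires ρ = λ/(cμ) < 1
ρ = 28.8/(4 × 8.3) = 28.8/33.20 = 0.8675
Since 0.8675 < 1, the system is STABLE.
The servers are busy 86.75% of the time.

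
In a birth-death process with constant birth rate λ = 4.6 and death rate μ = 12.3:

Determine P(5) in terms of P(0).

For constant rates: P(n)/P(0) = (λ/μ)^n
P(5)/P(0) = (4.6/12.3)^5 = 0.373984^5 = 0.007316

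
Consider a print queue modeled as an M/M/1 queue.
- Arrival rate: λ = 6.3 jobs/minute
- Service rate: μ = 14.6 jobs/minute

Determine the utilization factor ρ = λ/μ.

Server utilization: ρ = λ/μ
ρ = 6.3/14.6 = 0.4315
The server is busy 43.15% of the time.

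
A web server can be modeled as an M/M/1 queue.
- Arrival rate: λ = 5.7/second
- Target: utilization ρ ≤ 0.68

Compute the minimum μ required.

ρ = λ/μ, so μ = λ/ρ
μ ≥ 5.7/0.68 = 8.3824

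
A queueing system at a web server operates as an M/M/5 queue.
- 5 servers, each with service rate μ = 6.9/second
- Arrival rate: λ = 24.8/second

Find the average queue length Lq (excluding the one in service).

Traffic intensity: ρ = λ/(cμ) = 24.8/(5×6.9) = 0.7188
Since ρ = 0.7188 < 1, system is stable.
Offered load a = λ/μ = cρ = 24.8/6.9 = 3.5942
P₀ = [ Σₙ₌₀^4 aⁿ/n! + a^5/(5!(1-ρ)) ]⁻¹
Σ = a^0/0! + a^1/1! + a^2/2! + a^3/3! + a^4/4! = 1.00000 + 3.59420 + 6.45915 + 7.73850 + 6.95343 = 25.7453
a^5/(5!(1-ρ)) = 599.8090/(120 × 0.28116) = 17.7778
P₀ = 1/(25.7453 + 17.7778) = 0.02298
Lq = P₀·a^5·ρ / (5!(1-ρ)²) = 0.022976 × 599.8090 × 0.71884 / (120 × 0.079051) = 1.0443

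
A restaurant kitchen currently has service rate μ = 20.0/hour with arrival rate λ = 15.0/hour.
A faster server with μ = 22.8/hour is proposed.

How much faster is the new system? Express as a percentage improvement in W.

System 1: ρ₁ = 15.0/20.0 = 0.7500, W₁ = 1/(20.0-15.0) = 0.2000
System 2: ρ₂ = 15.0/22.8 = 0.6579, W₂ = 1/(22.8-15.0) = 0.1282
Improvement: (W₁-W₂)/W₁ = (0.2000-0.1282)/0.2000 = 35.90%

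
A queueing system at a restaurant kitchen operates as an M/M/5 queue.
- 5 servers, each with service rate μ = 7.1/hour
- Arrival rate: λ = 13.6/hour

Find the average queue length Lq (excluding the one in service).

Traffic intensity: ρ = λ/(cμ) = 13.6/(5×7.1) = 0.3831
Since ρ = 0.3831 < 1, system is stable.
Offered load a = λ/μ = cρ = 13.6/7.1 = 1.9155
P₀ = [ Σₙ₌₀^4 aⁿ/n! + a^5/(5!(1-ρ)) ]⁻¹
Σ = a^0/0! + a^1/1! + a^2/2! + a^3/3! + a^4/4! = 1.00000 + 1.91549 + 1.83456 + 1.17136 + 0.560933 = 6.4823
a^5/(5!(1-ρ)) = 25.7871/(120 × 0.6169) = 0.3483
P₀ = 1/(6.4823 + 0.3483) = 0.1464
Lq = P₀·a^5·ρ / (5!(1-ρ)²) = 0.1464 × 25.7871 × 0.3831 / (120 × 0.3806) = 0.03167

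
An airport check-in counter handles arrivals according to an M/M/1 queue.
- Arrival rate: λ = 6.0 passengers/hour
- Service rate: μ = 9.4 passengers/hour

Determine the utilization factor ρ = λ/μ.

Server utilization: ρ = λ/μ
ρ = 6.0/9.4 = 0.6383
The server is busy 63.83% of the time.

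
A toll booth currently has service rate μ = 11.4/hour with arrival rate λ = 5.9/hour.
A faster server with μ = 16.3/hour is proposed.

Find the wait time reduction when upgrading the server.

System 1: ρ₁ = 5.9/11.4 = 0.5175, W₁ = 1/(11.4-5.9) = 0.18182
System 2: ρ₂ = 5.9/16.3 = 0.3620, W₂ = 1/(16.3-5.9) = 0.096154
Improvement: (W₁-W₂)/W₁ = (0.18182-0.096154)/0.18182 = 47.12%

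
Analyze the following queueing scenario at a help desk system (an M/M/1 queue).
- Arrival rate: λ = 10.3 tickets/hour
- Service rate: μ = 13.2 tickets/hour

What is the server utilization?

Server utilization: ρ = λ/μ
ρ = 10.3/13.2 = 0.7803
The server is busy 78.03% of the time.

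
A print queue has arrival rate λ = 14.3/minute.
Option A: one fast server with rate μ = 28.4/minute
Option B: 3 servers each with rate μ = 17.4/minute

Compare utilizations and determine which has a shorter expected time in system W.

Option A: single server μ = 28.4 (M/M/1)
  ρ_A = 14.3/28.4 = 0.5035
  W_A = 1/(μ-λ) = 1/(28.4-14.3) = 1/14.10 = 0.07092

Option B: 3 servers μ = 17.4 (M/M/3)
  ρ_B = λ/(cμ) = 14.3/(3×17.4) = 0.2739
  Offered load a = λ/μ = cρ = 14.3/17.4 = 0.8218
  P₀ = [ Σₙ₌₀^2 aⁿ/n! + a^3/(3!(1-ρ)) ]⁻¹
  Σ = a^0/0! + a^1/1! + a^2/2! = 1.0000 + 0.8218 + 0.3377 = 2.1595
  a^3/(3!(1-ρ)) = 0.5551/(6 × 0.7261) = 0.1274
  P₀ = 1/(2.1595 + 0.1274) = 0.4373
  Lq = P₀·a^3·ρ / (3!(1-ρ)²) = 0.4373 × 0.5551 × 0.2739 / (6 × 0.5272) = 0.02102
  Wq_B = Lq/λ = 0.02102/14.3 = 0.001470
  W_B = Wq_B + 1/μ = 0.001470 + 0.05747 = 0.05894

Since W_B = 0.05894 < W_A = 0.07092, Option B (multiple servers) has the shorter time in system.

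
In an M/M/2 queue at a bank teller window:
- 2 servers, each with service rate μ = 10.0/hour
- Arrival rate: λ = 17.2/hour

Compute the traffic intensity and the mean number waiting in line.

Traffic intensity: ρ = λ/(cμ) = 17.2/(2×10.0) = 0.8600
Since ρ = 0.8600 < 1, system is stable.
Offered load a = λ/μ = cρ = 17.2/10.0 = 1.7200
P₀ = [ Σₙ₌₀^1 aⁿ/n! + a^2/(2!(1-ρ)) ]⁻¹
Σ = a^0/0! + a^1/1! = 1.0000 + 1.7200 = 2.7200
a^2/(2!(1-ρ)) = 2.9584/(2 × 0.1400) = 10.5657
P₀ = 1/(2.7200 + 10.5657) = 0.07527
Lq = P₀·a^2·ρ / (2!(1-ρ)²) = 0.075269 × 2.9584 × 0.86000 / (2 × 0.019600) = 4.8852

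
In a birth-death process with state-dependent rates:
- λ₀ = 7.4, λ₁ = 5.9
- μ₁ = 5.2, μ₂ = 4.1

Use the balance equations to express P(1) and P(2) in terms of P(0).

Balance equations:
State 0: λ₀P₀ = μ₁P₁ → P₁ = (λ₀/μ₁)P₀ = (7.4/5.2)P₀ = 1.4231P₀
State 1: P₂ = (λ₀λ₁)/(μ₁μ₂)P₀ = (7.4×5.9)/(5.2×4.1)P₀ = 2.0478P₀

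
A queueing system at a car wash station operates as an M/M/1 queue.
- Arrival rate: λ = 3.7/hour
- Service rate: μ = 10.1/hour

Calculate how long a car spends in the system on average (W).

First, compute utilization: ρ = λ/μ = 3.7/10.1 = 0.3663
For M/M/1: W = 1/(μ-λ)
W = 1/(10.1-3.7) = 1/6.40
W = 0.1562 hours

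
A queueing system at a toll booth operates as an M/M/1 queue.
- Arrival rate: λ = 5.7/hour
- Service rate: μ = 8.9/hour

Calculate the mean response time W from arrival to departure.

First, compute utilization: ρ = λ/μ = 5.7/8.9 = 0.6404
For M/M/1: W = 1/(μ-λ)
W = 1/(8.9-5.7) = 1/3.20
W = 0.3125 hours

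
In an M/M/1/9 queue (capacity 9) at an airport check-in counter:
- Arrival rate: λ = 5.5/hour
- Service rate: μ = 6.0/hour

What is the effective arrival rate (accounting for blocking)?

ρ = λ/μ = 5.5/6.0 = 0.916667
P₀ = (1-ρ)/(1-ρ^(K+1)) = (1-0.916667)/(1-0.916667^10) = 0.08333/0.5811 = 0.1434
P_K = P₀×ρ^K = 0.14341 × 0.916667^9 = 0.14341 × 0.45699 = 0.06554
λ_eff = λ(1-P_K) = 5.5 × (1 - 0.065535) = 5.5 × 0.934465 = 5.1396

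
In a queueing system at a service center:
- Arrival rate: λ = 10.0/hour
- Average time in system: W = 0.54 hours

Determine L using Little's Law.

Little's Law: L = λW
L = 10.0 × 0.54 = 5.4000 customers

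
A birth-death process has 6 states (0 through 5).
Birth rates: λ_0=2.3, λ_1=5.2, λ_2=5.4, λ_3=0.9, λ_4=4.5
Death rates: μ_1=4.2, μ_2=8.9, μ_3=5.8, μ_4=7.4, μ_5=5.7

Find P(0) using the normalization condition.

Ratios P(n)/P(0) = (λ₀···λₙ₋₁)/(μ₁···μₙ):
P(1)/P(0) = (2.3)/(4.2) = 0.5476
P(2)/P(0) = (2.3×5.2)/(4.2×8.9) = 0.3200
P(3)/P(0) = (2.3×5.2×5.4)/(4.2×8.9×5.8) = 0.2979
P(4)/P(0) = (2.3×5.2×5.4×0.9)/(4.2×8.9×5.8×7.4) = 0.03623
P(5)/P(0) = (2.3×5.2×5.4×0.9×4.5)/(4.2×8.9×5.8×7.4×5.7) = 0.02860

Normalization: ∑ P(n) = 1
P(0) × (1.0000 + 0.5476 + 0.3200 + 0.2979 + 0.03623 + 0.02860) = 1
P(0) × 2.2303 = 1
P(0) = 1/2.2303 = 0.4484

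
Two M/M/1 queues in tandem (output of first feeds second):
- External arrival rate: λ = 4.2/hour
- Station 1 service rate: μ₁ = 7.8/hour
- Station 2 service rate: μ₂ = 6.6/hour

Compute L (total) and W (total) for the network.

By Jackson's theorem, each station behaves as independent M/M/1.
Station 1: ρ₁ = 4.2/7.8 = 0.5385, L₁ = ρ₁/(1-ρ₁) = λ/(μ₁-λ) = 4.2/3.60 = 1.16667
Station 2: ρ₂ = 4.2/6.6 = 0.6364, L₂ = ρ₂/(1-ρ₂) = λ/(μ₂-λ) = 4.2/2.40 = 1.75000
Total: L = L₁ + L₂ = 1.16667 + 1.75000 = 2.91667
W = L/λ = 2.91667/4.2 = 0.6944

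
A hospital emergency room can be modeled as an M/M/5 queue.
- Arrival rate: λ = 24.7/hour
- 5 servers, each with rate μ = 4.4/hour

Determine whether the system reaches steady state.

Stability requires ρ = λ/(cμ) < 1
ρ = 24.7/(5 × 4.4) = 24.7/22.00 = 1.1227
Since 1.1227 ≥ 1, the system is UNSTABLE.
Need c > λ/μ = 24.7/4.4 = 5.61.
Minimum servers needed: c = 6.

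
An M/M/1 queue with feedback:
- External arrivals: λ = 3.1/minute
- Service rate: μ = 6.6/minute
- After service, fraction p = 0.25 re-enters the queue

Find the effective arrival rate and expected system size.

Effective arrival rate: λ_eff = λ/(1-p) = 3.1/(1-0.25) = 3.1/0.75 = 4.1333
ρ = λ_eff/μ = 4.1333/6.6 = 0.62626
L = ρ/(1-ρ) = 0.62626/(1-0.62626) = 1.6757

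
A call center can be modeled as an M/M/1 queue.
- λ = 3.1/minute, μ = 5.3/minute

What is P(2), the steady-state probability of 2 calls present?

ρ = λ/μ = 3.1/5.3 = 0.5849
P(n) = (1-ρ)ρⁿ
P(2) = (1-0.5849) × 0.5849^2
P(2) = 0.4151 × 0.3421
P(2) = 0.1420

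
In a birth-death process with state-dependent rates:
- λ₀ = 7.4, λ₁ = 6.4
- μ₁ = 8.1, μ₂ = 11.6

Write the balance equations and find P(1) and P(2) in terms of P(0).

Balance equations:
State 0: λ₀P₀ = μ₁P₁ → P₁ = (λ₀/μ₁)P₀ = (7.4/8.1)P₀ = 0.9136P₀
State 1: P₂ = (λ₀λ₁)/(μ₁μ₂)P₀ = (7.4×6.4)/(8.1×11.6)P₀ = 0.5040P₀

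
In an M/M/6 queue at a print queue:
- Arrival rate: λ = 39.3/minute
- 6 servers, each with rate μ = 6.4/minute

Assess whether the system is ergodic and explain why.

Stability requires ρ = λ/(cμ) < 1
ρ = 39.3/(6 × 6.4) = 39.3/38.40 = 1.0234
Since 1.0234 ≥ 1, the system is UNSTABLE.
Need c > λ/μ = 39.3/6.4 = 6.14.
Minimum servers needed: c = 7.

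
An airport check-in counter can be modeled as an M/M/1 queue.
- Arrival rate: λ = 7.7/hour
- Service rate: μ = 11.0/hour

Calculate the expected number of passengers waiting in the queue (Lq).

ρ = λ/μ = 7.7/11.0 = 0.7000
For M/M/1: Lq = λ²/(μ(μ-λ))
Lq = 59.29/(11.0 × 3.30)
Lq = 1.6333 passengers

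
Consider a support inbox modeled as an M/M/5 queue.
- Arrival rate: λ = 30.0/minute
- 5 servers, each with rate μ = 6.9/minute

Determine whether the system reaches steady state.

Stability requires ρ = λ/(cμ) < 1
ρ = 30.0/(5 × 6.9) = 30.0/34.50 = 0.8696
Since 0.8696 < 1, the system is STABLE.
The servers are busy 86.96% of the time.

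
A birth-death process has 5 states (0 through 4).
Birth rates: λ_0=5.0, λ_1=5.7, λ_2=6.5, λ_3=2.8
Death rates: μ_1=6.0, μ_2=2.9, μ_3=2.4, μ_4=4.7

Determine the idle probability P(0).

Ratios P(n)/P(0) = (λ₀···λₙ₋₁)/(μ₁···μₙ):
P(1)/P(0) = (5.0)/(6.0) = 0.8333
P(2)/P(0) = (5.0×5.7)/(6.0×2.9) = 1.6379
P(3)/P(0) = (5.0×5.7×6.5)/(6.0×2.9×2.4) = 4.4361
P(4)/P(0) = (5.0×5.7×6.5×2.8)/(6.0×2.9×2.4×4.7) = 2.6428

Normalization: ∑ P(n) = 1
P(0) × (1.0000 + 0.8333 + 1.6379 + 4.4361 + 2.6428) = 1
P(0) × 10.5501 = 1
P(0) = 1/10.5501 = 0.09479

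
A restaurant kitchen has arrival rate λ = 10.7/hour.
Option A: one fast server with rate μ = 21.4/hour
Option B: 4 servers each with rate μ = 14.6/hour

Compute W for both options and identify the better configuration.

Option A: single server μ = 21.4 (M/M/1)
  ρ_A = 10.7/21.4 = 0.5000
  W_A = 1/(μ-λ) = 1/(21.4-10.7) = 1/10.70 = 0.09346

Option B: 4 servers μ = 14.6 (M/M/4)
  ρ_B = λ/(cμ) = 10.7/(4×14.6) = 0.1832
  Offered load a = λ/μ = cρ = 10.7/14.6 = 0.7329
  P₀ = [ Σₙ₌₀^3 aⁿ/n! + a^4/(4!(1-ρ)) ]⁻¹
  Σ = a^0/0! + a^1/1! + a^2/2! + a^3/3! = 1.0000 + 0.73288 + 0.26855 + 0.065606 = 2.0670
  a^4/(4!(1-ρ)) = 0.2885/(24 × 0.8168) = 0.01472
  P₀ = 1/(2.0670 + 0.01472) = 0.4804
  Lq = P₀·a^4·ρ / (4!(1-ρ)²) = 0.4804 × 0.2885 × 0.1832 / (24 × 0.6671) = 0.001586
  Wq_B = Lq/λ = 0.001586/10.7 = 0.0001482
  W_B = Wq_B + 1/μ = 0.0001482 + 0.06849 = 0.06864

Since W_B = 0.06864 < W_A = 0.09346, Option B (multiple servers) has the shorter time in system.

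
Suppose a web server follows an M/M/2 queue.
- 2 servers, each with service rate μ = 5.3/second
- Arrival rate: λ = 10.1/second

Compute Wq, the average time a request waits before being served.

Traffic intensity: ρ = λ/(cμ) = 10.1/(2×5.3) = 0.9528
Since ρ = 0.9528 < 1, system is stable.
Offered load a = λ/μ = cρ = 10.1/5.3 = 1.9057
P₀ = [ Σₙ₌₀^1 aⁿ/n! + a^2/(2!(1-ρ)) ]⁻¹
Σ = a^0/0! + a^1/1! = 1.0000 + 1.9057 = 2.9057
a^2/(2!(1-ρ)) = 3.63154/(2 × 0.0471698) = 38.4943
P₀ = 1/(2.9057 + 38.4943) = 0.02415
Lq = P₀·a^2·ρ / (2!(1-ρ)²) = 0.024155 × 3.6315 × 0.95283 / (2 × 0.0022250) = 18.7823
Wq = Lq/λ = 18.7823/10.1 = 1.8596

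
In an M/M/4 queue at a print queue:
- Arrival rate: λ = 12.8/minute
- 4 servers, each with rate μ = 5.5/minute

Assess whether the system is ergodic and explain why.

Stability requires ρ = λ/(cμ) < 1
ρ = 12.8/(4 × 5.5) = 12.8/22.00 = 0.5818
Since 0.5818 < 1, the system is STABLE.
The servers are busy 58.18% of the time.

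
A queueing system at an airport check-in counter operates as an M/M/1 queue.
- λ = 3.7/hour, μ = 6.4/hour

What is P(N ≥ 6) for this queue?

ρ = λ/μ = 3.7/6.4 = 0.578125
P(N ≥ n) = ρⁿ
P(N ≥ 6) = 0.578125^6
P(N ≥ 6) = 0.03734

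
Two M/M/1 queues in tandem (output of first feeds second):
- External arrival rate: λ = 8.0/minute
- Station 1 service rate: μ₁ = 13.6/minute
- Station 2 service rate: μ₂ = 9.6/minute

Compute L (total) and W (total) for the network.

By Jackson's theorem, each station behaves as independent M/M/1.
Station 1: ρ₁ = 8.0/13.6 = 0.5882, L₁ = ρ₁/(1-ρ₁) = λ/(μ₁-λ) = 8.0/5.60 = 1.4286
Station 2: ρ₂ = 8.0/9.6 = 0.8333, L₂ = ρ₂/(1-ρ₂) = λ/(μ₂-λ) = 8.0/1.60 = 5.0000
Total: L = L₁ + L₂ = 1.4286 + 5.0000 = 6.4286
W = L/λ = 6.4286/8.0 = 0.8036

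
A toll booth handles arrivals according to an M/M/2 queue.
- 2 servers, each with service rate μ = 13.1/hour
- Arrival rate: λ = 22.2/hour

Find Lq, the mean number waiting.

Traffic intensity: ρ = λ/(cμ) = 22.2/(2×13.1) = 0.8473
Since ρ = 0.8473 < 1, system is stable.
Offered load a = λ/μ = cρ = 22.2/13.1 = 1.6947
P₀ = [ Σₙ₌₀^1 aⁿ/n! + a^2/(2!(1-ρ)) ]⁻¹
Σ = a^0/0! + a^1/1! = 1.0000 + 1.6947 = 2.6947
a^2/(2!(1-ρ)) = 2.87186/(2 × 0.152672) = 9.4053
P₀ = 1/(2.6947 + 9.4053) = 0.08264
Lq = P₀·a^2·ρ / (2!(1-ρ)²) = 0.082645 × 2.8719 × 0.84733 / (2 × 0.023309) = 4.3140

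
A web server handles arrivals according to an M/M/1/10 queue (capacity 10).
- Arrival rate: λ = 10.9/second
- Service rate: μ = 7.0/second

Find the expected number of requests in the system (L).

ρ = λ/μ = 10.9/7.0 = 1.55714
P₀ = (1-ρ)/(1-ρ^(K+1)) = (1-1.55714)/(1-1.55714^11) = -0.5571/-129.4981 = 0.004302
P_K = P₀×ρ^K = 0.0043023 × 1.55714^10 = 0.0043023 × 83.8063 = 0.3606
L = ρ[1 - (K+1)ρ^K + Kρ^(K+1)] / [(1-ρ)(1-ρ^(K+1))]
L = 1.55714 × (1 - 11×83.8063 + 10×130.4981) / ((1 - 1.55714) × (1 - 130.4981)) = 8.2901 requests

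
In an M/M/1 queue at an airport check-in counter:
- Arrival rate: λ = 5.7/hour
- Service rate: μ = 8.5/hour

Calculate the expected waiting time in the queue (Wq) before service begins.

First, compute utilization: ρ = λ/μ = 5.7/8.5 = 0.6706
For M/M/1: Wq = λ/(μ(μ-λ))
Wq = 5.7/(8.5 × (8.5-5.7))
Wq = 5.7/(8.5 × 2.80)
Wq = 0.2395 hours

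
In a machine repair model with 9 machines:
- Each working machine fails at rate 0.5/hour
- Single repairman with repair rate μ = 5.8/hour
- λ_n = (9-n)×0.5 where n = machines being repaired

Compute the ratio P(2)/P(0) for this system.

P(2)/P(0) = ∏_{i=0}^{2-1} λ_i/μ_{i+1}
= (9-0)×0.5/5.8 × (9-1)×0.5/5.8
= 0.5351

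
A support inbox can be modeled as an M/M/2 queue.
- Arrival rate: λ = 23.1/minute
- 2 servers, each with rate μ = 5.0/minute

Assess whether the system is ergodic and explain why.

Stability requires ρ = λ/(cμ) < 1
ρ = 23.1/(2 × 5.0) = 23.1/10.00 = 2.3100
Since 2.3100 ≥ 1, the system is UNSTABLE.
Need c > λ/μ = 23.1/5.0 = 4.62.
Minimum servers needed: c = 5.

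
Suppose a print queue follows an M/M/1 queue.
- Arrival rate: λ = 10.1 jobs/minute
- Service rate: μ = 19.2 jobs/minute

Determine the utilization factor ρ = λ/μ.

Server utilization: ρ = λ/μ
ρ = 10.1/19.2 = 0.5260
The server is busy 52.60% of the time.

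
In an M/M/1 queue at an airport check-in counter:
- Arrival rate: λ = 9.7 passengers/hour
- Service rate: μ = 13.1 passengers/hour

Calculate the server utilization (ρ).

Server utilization: ρ = λ/μ
ρ = 9.7/13.1 = 0.7405
The server is busy 74.05% of the time.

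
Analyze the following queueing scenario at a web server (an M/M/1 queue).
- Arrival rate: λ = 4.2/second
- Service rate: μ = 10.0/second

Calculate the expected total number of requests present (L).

ρ = λ/μ = 4.2/10.0 = 0.4200
For M/M/1: L = λ/(μ-λ)
L = 4.2/(10.0-4.2) = 4.2/5.80
L = 0.7241 requests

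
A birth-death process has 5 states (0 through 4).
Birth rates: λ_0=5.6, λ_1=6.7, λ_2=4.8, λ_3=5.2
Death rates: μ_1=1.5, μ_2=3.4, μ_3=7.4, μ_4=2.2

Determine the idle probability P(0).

Ratios P(n)/P(0) = (λ₀···λₙ₋₁)/(μ₁···μₙ):
P(1)/P(0) = (5.6)/(1.5) = 3.7333
P(2)/P(0) = (5.6×6.7)/(1.5×3.4) = 7.3569
P(3)/P(0) = (5.6×6.7×4.8)/(1.5×3.4×7.4) = 4.7720
P(4)/P(0) = (5.6×6.7×4.8×5.2)/(1.5×3.4×7.4×2.2) = 11.2793

Normalization: ∑ P(n) = 1
P(0) × (1.0000 + 3.7333 + 7.3569 + 4.7720 + 11.2793) = 1
P(0) × 28.1415 = 1
P(0) = 1/28.1415 = 0.03553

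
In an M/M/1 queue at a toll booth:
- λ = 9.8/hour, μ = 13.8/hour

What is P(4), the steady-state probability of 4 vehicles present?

ρ = λ/μ = 9.8/13.8 = 0.71014
P(n) = (1-ρ)ρⁿ
P(4) = (1-0.71014) × 0.71014^4
P(4) = 0.2899 × 0.2543
P(4) = 0.07372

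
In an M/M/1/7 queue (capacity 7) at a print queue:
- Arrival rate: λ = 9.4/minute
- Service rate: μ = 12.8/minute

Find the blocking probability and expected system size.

ρ = λ/μ = 9.4/12.8 = 0.73438
P₀ = (1-ρ)/(1-ρ^(K+1)) = (1-0.73438)/(1-0.73438^8) = 0.26562/0.91540 = 0.2902
P_K = P₀×ρ^K = 0.2902 × 0.73438^7 = 0.2902 × 0.1152 = 0.03343
Blocking probability P_7 = 0.03343 (3.34%)
L = ρ[1 - (K+1)ρ^K + Kρ^(K+1)] / [(1-ρ)(1-ρ^(K+1))]
L = 0.73438 × (1 - 8×0.1152 + 7×0.08460) / ((1 - 0.73438) × (1 - 0.08460)) = 2.0254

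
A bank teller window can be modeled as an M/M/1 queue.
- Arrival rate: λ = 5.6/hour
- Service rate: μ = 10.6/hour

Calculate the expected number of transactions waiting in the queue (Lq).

ρ = λ/μ = 5.6/10.6 = 0.5283
For M/M/1: Lq = λ²/(μ(μ-λ))
Lq = 31.36/(10.6 × 5.00)
Lq = 0.5917 transactions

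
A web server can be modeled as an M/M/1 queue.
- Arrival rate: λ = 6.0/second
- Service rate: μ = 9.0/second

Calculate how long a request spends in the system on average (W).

First, compute utilization: ρ = λ/μ = 6.0/9.0 = 0.6667
For M/M/1: W = 1/(μ-λ)
W = 1/(9.0-6.0) = 1/3.00
W = 0.3333 seconds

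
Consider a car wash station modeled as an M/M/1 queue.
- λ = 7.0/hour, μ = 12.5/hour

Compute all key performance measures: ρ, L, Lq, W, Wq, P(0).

Step 1: ρ = λ/μ = 7.0/12.5 = 0.5600
Step 2: L = λ/(μ-λ) = 7.0/5.50 = 1.2727
Step 3: Lq = λ²/(μ(μ-λ)) = 49.00/(12.5×5.50) = 0.7127
Step 4: W = 1/(μ-λ) = 1/5.50 = 0.18182
Step 5: Wq = λ/(μ(μ-λ)) = 7.0/(12.5×5.50) = 0.1018
Step 6: P(0) = 1-ρ = 0.4400
Verify: L = λW = 7.0×0.18182 = 1.2727 ✔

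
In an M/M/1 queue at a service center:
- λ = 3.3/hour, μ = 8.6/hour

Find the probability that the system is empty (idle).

ρ = λ/μ = 3.3/8.6 = 0.3837
P(0) = 1 - ρ = 1 - 0.3837 = 0.6163
The server is idle 61.63% of the time.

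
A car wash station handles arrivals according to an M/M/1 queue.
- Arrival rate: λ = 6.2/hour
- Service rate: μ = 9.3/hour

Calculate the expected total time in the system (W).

First, compute utilization: ρ = λ/μ = 6.2/9.3 = 0.6667
For M/M/1: W = 1/(μ-λ)
W = 1/(9.3-6.2) = 1/3.10
W = 0.3226 hours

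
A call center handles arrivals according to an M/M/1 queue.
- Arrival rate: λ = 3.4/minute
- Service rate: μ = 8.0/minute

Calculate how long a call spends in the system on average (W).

First, compute utilization: ρ = λ/μ = 3.4/8.0 = 0.4250
For M/M/1: W = 1/(μ-λ)
W = 1/(8.0-3.4) = 1/4.60
W = 0.2174 minutes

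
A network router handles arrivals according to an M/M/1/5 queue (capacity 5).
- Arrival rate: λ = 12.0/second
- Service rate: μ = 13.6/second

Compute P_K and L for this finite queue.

ρ = λ/μ = 12.0/13.6 = 0.88235
P₀ = (1-ρ)/(1-ρ^(K+1)) = (1-0.88235)/(1-0.88235^6) = 0.11765/0.52811 = 0.2228
P_K = P₀×ρ^K = 0.22278 × 0.88235^5 = 0.22278 × 0.53482 = 0.1191
Blocking probability P_5 = 0.1191 (11.91%)
L = ρ[1 - (K+1)ρ^K + Kρ^(K+1)] / [(1-ρ)(1-ρ^(K+1))]
L = 0.88235 × (1 - 6×0.534816 + 5×0.471895) / ((1 - 0.88235) × (1 - 0.471895)) = 2.1384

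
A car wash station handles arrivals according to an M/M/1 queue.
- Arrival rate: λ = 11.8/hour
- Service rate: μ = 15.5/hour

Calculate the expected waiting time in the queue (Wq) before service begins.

First, compute utilization: ρ = λ/μ = 11.8/15.5 = 0.7613
For M/M/1: Wq = λ/(μ(μ-λ))
Wq = 11.8/(15.5 × (15.5-11.8))
Wq = 11.8/(15.5 × 3.70)
Wq = 0.2058 hours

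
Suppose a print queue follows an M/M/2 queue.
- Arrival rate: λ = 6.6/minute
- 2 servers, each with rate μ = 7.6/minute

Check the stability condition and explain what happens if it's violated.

Stability requires ρ = λ/(cμ) < 1
ρ = 6.6/(2 × 7.6) = 6.6/15.20 = 0.4342
Since 0.4342 < 1, the system is STABLE.
The servers are busy 43.42% of the time.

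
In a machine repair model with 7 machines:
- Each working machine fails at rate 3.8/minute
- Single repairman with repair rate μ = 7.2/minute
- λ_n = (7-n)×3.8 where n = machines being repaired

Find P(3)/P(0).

P(3)/P(0) = ∏_{i=0}^{3-1} λ_i/μ_{i+1}
= (7-0)×3.8/7.2 × (7-1)×3.8/7.2 × (7-2)×3.8/7.2
= 30.8726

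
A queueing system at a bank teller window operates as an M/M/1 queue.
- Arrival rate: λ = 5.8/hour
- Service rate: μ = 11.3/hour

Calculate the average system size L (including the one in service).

ρ = λ/μ = 5.8/11.3 = 0.5133
For M/M/1: L = λ/(μ-λ)
L = 5.8/(11.3-5.8) = 5.8/5.50
L = 1.0545 transactions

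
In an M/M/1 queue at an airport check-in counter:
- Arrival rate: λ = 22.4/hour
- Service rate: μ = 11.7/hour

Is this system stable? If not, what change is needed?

Stability requires ρ = λ/(cμ) < 1
ρ = 22.4/(1 × 11.7) = 22.4/11.70 = 1.9145
Since 1.9145 ≥ 1, the system is UNSTABLE.
Queue grows without bound. Need μ > λ = 22.4.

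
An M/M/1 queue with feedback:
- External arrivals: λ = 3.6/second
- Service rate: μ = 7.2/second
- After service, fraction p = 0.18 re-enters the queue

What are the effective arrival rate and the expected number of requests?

Effective arrival rate: λ_eff = λ/(1-p) = 3.6/(1-0.18) = 3.6/0.82 = 4.39024
ρ = λ_eff/μ = 4.39024/7.2 = 0.60976
L = ρ/(1-ρ) = 0.60976/(1-0.60976) = 1.5625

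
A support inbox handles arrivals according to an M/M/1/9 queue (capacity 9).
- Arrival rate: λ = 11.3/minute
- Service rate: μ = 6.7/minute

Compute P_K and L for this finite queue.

ρ = λ/μ = 11.3/6.7 = 1.68657
P₀ = (1-ρ)/(1-ρ^(K+1)) = (1-1.68657)/(1-1.68657^10) = -0.6866/-185.2275 = 0.003707
P_K = P₀×ρ^K = 0.003707 × 1.68657^9 = 0.003707 × 110.4179 = 0.4093
Blocking probability P_9 = 0.4093 (40.93%)
L = ρ[1 - (K+1)ρ^K + Kρ^(K+1)] / [(1-ρ)(1-ρ^(K+1))]
L = 1.68657 × (1 - 10×110.4179 + 9×186.2275) / ((1 - 1.68657) × (1 - 186.2275)) = 7.5975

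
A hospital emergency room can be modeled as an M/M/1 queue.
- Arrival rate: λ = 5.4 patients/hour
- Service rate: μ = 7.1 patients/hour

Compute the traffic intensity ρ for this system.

Server utilization: ρ = λ/μ
ρ = 5.4/7.1 = 0.7606
The server is busy 76.06% of the time.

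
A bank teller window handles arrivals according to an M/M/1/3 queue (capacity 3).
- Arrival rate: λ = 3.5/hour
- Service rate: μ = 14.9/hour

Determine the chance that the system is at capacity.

ρ = λ/μ = 3.5/14.9 = 0.2349
P₀ = (1-ρ)/(1-ρ^(K+1)) = (1-0.2349)/(1-0.2349^4) = 0.7651/0.9970 = 0.7674
P_K = P₀×ρ^K = 0.76744 × 0.2349^3 = 0.76744 × 0.012961 = 0.009947
Blocking probability = 0.99%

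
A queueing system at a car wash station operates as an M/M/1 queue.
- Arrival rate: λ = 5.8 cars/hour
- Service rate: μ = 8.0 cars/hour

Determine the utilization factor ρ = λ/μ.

Server utilization: ρ = λ/μ
ρ = 5.8/8.0 = 0.7250
The server is busy 72.50% of the time.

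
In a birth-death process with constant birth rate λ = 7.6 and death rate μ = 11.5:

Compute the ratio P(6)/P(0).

For constant rates: P(n)/P(0) = (λ/μ)^n
P(6)/P(0) = (7.6/11.5)^6 = 0.66087^6 = 0.08331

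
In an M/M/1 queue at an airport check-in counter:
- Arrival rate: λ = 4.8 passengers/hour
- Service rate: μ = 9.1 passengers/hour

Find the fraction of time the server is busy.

Server utilization: ρ = λ/μ
ρ = 4.8/9.1 = 0.5275
The server is busy 52.75% of the time.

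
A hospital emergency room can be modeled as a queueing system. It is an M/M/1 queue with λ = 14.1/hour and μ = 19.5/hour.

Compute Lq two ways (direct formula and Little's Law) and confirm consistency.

Method 1 (direct): Lq = λ²/(μ(μ-λ)) = 198.81/(19.5 × 5.40) = 1.8880

Method 2 (Little's Law):
W = 1/(μ-λ) = 1/5.40 = 0.1852
Wq = W - 1/μ = 0.1852 - 0.05128 = 0.1339
Lq = λWq = 14.1 × 0.1339 = 1.8880 ✔ (matches Method 1)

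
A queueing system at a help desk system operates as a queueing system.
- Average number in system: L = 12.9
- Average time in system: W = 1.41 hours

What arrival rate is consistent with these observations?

Little's Law: L = λW, so λ = L/W
λ = 12.9/1.41 = 9.1489 tickets/hour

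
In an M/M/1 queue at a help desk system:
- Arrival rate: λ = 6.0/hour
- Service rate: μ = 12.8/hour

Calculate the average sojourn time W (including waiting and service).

First, compute utilization: ρ = λ/μ = 6.0/12.8 = 0.4688
For M/M/1: W = 1/(μ-λ)
W = 1/(12.8-6.0) = 1/6.80
W = 0.1471 hours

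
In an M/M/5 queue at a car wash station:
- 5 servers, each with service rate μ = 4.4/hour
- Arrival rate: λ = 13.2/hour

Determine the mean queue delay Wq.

Traffic intensity: ρ = λ/(cμ) = 13.2/(5×4.4) = 0.6000
Since ρ = 0.6000 < 1, system is stable.
Offered load a = λ/μ = cρ = 13.2/4.4 = 3.0000
P₀ = [ Σₙ₌₀^4 aⁿ/n! + a^5/(5!(1-ρ)) ]⁻¹
Σ = a^0/0! + a^1/1! + a^2/2! + a^3/3! + a^4/4! = 1.0000 + 3.0000 + 4.5000 + 4.5000 + 3.3750 = 16.3750
a^5/(5!(1-ρ)) = 243.0000/(120 × 0.4000) = 5.0625
P₀ = 1/(16.3750 + 5.0625) = 0.04665
Lq = P₀·a^5·ρ / (5!(1-ρ)²) = 0.04665 × 243.0000 × 0.6000 / (120 × 0.1600) = 0.3542
Wq = Lq/λ = 0.35423/13.2 = 0.02684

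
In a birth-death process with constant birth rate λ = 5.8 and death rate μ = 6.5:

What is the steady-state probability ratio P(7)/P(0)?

For constant rates: P(n)/P(0) = (λ/μ)^n
P(7)/P(0) = (5.8/6.5)^7 = 0.8923^7 = 0.4504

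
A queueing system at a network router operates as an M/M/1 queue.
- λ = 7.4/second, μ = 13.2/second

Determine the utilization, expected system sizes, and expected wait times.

Step 1: ρ = λ/μ = 7.4/13.2 = 0.5606
Step 2: L = λ/(μ-λ) = 7.4/5.80 = 1.2759
Step 3: Lq = λ²/(μ(μ-λ)) = 54.76/(13.2×5.80) = 0.7153
Step 4: W = 1/(μ-λ) = 1/5.80 = 0.172414
Step 5: Wq = λ/(μ(μ-λ)) = 7.4/(13.2×5.80) = 0.09666
Step 6: P(0) = 1-ρ = 0.4394
Verify: L = λW = 7.4×0.172414 = 1.2759 ✔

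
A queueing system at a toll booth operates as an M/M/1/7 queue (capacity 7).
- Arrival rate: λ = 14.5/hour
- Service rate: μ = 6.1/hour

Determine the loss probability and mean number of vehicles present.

ρ = λ/μ = 14.5/6.1 = 2.37705
P₀ = (1-ρ)/(1-ρ^(K+1)) = (1-2.37705)/(1-2.37705^8) = -1.3771/-1018.3106 = 0.001352
P_K = P₀×ρ^K = 0.0013523 × 2.37705^7 = 0.0013523 × 428.8133 = 0.5799
Blocking probability P_7 = 0.5799 (57.99%)
L = ρ[1 - (K+1)ρ^K + Kρ^(K+1)] / [(1-ρ)(1-ρ^(K+1))]
L = 2.37705 × (1 - 8×428.8133 + 7×1019.3106) / ((1 - 2.37705) × (1 - 1019.3106)) = 6.2817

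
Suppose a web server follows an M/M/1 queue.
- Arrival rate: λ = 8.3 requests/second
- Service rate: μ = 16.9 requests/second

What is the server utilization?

Server utilization: ρ = λ/μ
ρ = 8.3/16.9 = 0.4911
The server is busy 49.11% of the time.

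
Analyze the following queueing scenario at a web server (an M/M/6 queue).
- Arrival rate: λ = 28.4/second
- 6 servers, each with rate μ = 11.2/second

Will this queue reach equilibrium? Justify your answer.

Stability requires ρ = λ/(cμ) < 1
ρ = 28.4/(6 × 11.2) = 28.4/67.20 = 0.4226
Since 0.4226 < 1, the system is STABLE.
The servers are busy 42.26% of the time.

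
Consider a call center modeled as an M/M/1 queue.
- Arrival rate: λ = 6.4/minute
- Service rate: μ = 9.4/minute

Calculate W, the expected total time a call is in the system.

First, compute utilization: ρ = λ/μ = 6.4/9.4 = 0.6809
For M/M/1: W = 1/(μ-λ)
W = 1/(9.4-6.4) = 1/3.00
W = 0.3333 minutes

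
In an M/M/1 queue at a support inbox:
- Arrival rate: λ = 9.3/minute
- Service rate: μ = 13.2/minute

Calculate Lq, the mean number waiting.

ρ = λ/μ = 9.3/13.2 = 0.7045
For M/M/1: Lq = λ²/(μ(μ-λ))
Lq = 86.49/(13.2 × 3.90)
Lq = 1.6801 emails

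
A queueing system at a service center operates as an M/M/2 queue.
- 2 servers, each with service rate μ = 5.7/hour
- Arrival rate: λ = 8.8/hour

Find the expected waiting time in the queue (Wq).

Traffic intensity: ρ = λ/(cμ) = 8.8/(2×5.7) = 0.7719
Since ρ = 0.7719 < 1, system is stable.
Offered load a = λ/μ = cρ = 8.8/5.7 = 1.5439
P₀ = [ Σₙ₌₀^1 aⁿ/n! + a^2/(2!(1-ρ)) ]⁻¹
Σ = a^0/0! + a^1/1! = 1.0000 + 1.5439 = 2.5439
a^2/(2!(1-ρ)) = 2.3835/(2 × 0.22807) = 5.2254
P₀ = 1/(2.5439 + 5.2254) = 0.1287
Lq = P₀·a^2·ρ / (2!(1-ρ)²) = 0.128713 × 2.38350 × 0.771930 / (2 × 0.0520160) = 2.2764
Wq = Lq/λ = 2.2764/8.8 = 0.2587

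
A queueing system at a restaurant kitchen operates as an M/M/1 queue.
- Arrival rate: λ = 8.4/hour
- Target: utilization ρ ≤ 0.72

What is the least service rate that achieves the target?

ρ = λ/μ, so μ = λ/ρ
μ ≥ 8.4/0.72 = 11.6667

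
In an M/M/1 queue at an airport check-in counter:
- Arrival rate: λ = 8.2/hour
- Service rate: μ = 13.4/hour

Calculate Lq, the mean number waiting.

ρ = λ/μ = 8.2/13.4 = 0.6119
For M/M/1: Lq = λ²/(μ(μ-λ))
Lq = 67.24/(13.4 × 5.20)
Lq = 0.9650 passengers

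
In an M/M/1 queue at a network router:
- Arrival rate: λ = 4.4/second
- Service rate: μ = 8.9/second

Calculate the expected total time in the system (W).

First, compute utilization: ρ = λ/μ = 4.4/8.9 = 0.4944
For M/M/1: W = 1/(μ-λ)
W = 1/(8.9-4.4) = 1/4.50
W = 0.2222 seconds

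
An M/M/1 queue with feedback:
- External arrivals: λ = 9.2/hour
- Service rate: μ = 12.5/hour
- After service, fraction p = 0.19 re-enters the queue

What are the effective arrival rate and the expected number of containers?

Effective arrival rate: λ_eff = λ/(1-p) = 9.2/(1-0.19) = 9.2/0.81 = 11.35802
ρ = λ_eff/μ = 11.35802/12.5 = 0.908642
L = ρ/(1-ρ) = 0.908642/(1-0.908642) = 9.9459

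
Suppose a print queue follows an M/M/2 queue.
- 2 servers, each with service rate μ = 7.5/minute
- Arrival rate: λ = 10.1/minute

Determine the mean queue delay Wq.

Traffic intensity: ρ = λ/(cμ) = 10.1/(2×7.5) = 0.6733
Since ρ = 0.6733 < 1, system is stable.
Offered load a = λ/μ = cρ = 10.1/7.5 = 1.3467
P₀ = [ Σₙ₌₀^1 aⁿ/n! + a^2/(2!(1-ρ)) ]⁻¹
Σ = a^0/0! + a^1/1! = 1.0000 + 1.3467 = 2.3467
a^2/(2!(1-ρ)) = 1.81351/(2 × 0.326667) = 2.7758
P₀ = 1/(2.3467 + 2.7758) = 0.1952
Lq = P₀·a^2·ρ / (2!(1-ρ)²) = 0.1952 × 1.8135 × 0.6733 / (2 × 0.1067) = 1.1169
Wq = Lq/λ = 1.1169/10.1 = 0.1106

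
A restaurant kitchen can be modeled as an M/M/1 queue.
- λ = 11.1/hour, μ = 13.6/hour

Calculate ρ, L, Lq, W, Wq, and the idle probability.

Step 1: ρ = λ/μ = 11.1/13.6 = 0.8162
Step 2: L = λ/(μ-λ) = 11.1/2.50 = 4.4400
Step 3: Lq = λ²/(μ(μ-λ)) = 123.21/(13.6×2.50) = 3.6238
Step 4: W = 1/(μ-λ) = 1/2.50 = 0.4000
Step 5: Wq = λ/(μ(μ-λ)) = 11.1/(13.6×2.50) = 0.3265
Step 6: P(0) = 1-ρ = 0.1838
Verify: L = λW = 11.1×0.4000 = 4.4400 ✔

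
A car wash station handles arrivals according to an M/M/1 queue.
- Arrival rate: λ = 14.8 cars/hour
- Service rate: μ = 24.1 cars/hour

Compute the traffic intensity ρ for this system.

Server utilization: ρ = λ/μ
ρ = 14.8/24.1 = 0.6141
The server is busy 61.41% of the time.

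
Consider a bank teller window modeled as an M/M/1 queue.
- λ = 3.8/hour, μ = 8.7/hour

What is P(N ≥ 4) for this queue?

ρ = λ/μ = 3.8/8.7 = 0.4368
P(N ≥ n) = ρⁿ
P(N ≥ 4) = 0.4368^4
P(N ≥ 4) = 0.03640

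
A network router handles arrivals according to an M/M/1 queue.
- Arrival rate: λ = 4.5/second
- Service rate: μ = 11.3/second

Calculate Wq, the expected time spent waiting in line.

First, compute utilization: ρ = λ/μ = 4.5/11.3 = 0.3982
For M/M/1: Wq = λ/(μ(μ-λ))
Wq = 4.5/(11.3 × (11.3-4.5))
Wq = 4.5/(11.3 × 6.80)
Wq = 0.05856 seconds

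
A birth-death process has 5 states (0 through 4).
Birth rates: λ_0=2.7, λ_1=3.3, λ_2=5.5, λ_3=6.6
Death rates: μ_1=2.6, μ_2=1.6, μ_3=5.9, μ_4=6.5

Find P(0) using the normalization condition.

Ratios P(n)/P(0) = (λ₀···λₙ₋₁)/(μ₁···μₙ):
P(1)/P(0) = (2.7)/(2.6) = 1.0385
P(2)/P(0) = (2.7×3.3)/(2.6×1.6) = 2.1418
P(3)/P(0) = (2.7×3.3×5.5)/(2.6×1.6×5.9) = 1.9966
P(4)/P(0) = (2.7×3.3×5.5×6.6)/(2.6×1.6×5.9×6.5) = 2.0273

Normalization: ∑ P(n) = 1
P(0) × (1.0000 + 1.0385 + 2.1418 + 1.9966 + 2.0273) = 1
P(0) × 8.2042 = 1
P(0) = 1/8.2042 = 0.1219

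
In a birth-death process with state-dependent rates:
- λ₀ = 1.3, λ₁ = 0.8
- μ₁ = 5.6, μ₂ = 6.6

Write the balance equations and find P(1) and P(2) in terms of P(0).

Balance equations:
State 0: λ₀P₀ = μ₁P₁ → P₁ = (λ₀/μ₁)P₀ = (1.3/5.6)P₀ = 0.2321P₀
State 1: P₂ = (λ₀λ₁)/(μ₁μ₂)P₀ = (1.3×0.8)/(5.6×6.6)P₀ = 0.02814P₀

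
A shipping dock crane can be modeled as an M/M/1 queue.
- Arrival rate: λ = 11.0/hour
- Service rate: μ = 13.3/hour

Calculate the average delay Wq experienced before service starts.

First, compute utilization: ρ = λ/μ = 11.0/13.3 = 0.8271
For M/M/1: Wq = λ/(μ(μ-λ))
Wq = 11.0/(13.3 × (13.3-11.0))
Wq = 11.0/(13.3 × 2.30)
Wq = 0.3596 hours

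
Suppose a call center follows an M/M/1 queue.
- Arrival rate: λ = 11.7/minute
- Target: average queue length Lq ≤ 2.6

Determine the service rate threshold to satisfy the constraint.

For M/M/1: Lq = λ²/(μ(μ-λ))
Need Lq ≤ 2.6, i.e. μ(μ-λ) ≥ λ²/2.6
μ² - 11.7μ - 136.89/2.6 ≥ 0  →  μ² - 11.7μ - 52.6500 ≥ 0
Quadratic formula (positive root): μ = [λ + √(λ² + 4×52.6500)]/2
Discriminant: 136.89 + 4×52.6500 = 347.4900, √347.4900 = 18.64108
μ ≥ (11.7 + 18.64108)/2 = 15.1705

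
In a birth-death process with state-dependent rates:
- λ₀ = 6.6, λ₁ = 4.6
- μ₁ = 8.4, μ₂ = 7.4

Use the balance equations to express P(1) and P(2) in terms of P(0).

Balance equations:
State 0: λ₀P₀ = μ₁P₁ → P₁ = (λ₀/μ₁)P₀ = (6.6/8.4)P₀ = 0.7857P₀
State 1: P₂ = (λ₀λ₁)/(μ₁μ₂)P₀ = (6.6×4.6)/(8.4×7.4)P₀ = 0.4884P₀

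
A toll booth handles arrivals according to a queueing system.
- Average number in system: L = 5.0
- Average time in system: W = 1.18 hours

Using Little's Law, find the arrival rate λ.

Little's Law: L = λW, so λ = L/W
λ = 5.0/1.18 = 4.2373 vehicles/hour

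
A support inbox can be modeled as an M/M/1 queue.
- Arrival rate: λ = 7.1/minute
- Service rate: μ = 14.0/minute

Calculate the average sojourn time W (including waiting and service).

First, compute utilization: ρ = λ/μ = 7.1/14.0 = 0.5071
For M/M/1: W = 1/(μ-λ)
W = 1/(14.0-7.1) = 1/6.90
W = 0.1449 minutes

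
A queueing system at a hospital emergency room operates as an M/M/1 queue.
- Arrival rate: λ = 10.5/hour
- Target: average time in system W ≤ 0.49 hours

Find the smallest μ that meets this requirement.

For M/M/1: W = 1/(μ-λ)
Need W ≤ 0.49, so 1/(μ-λ) ≤ 0.49
μ - λ ≥ 1/0.49 = 2.0408
μ ≥ 10.5 + 2.0408 = 12.5408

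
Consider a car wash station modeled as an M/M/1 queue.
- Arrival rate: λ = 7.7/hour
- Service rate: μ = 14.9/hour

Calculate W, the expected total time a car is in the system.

First, compute utilization: ρ = λ/μ = 7.7/14.9 = 0.5168
For M/M/1: W = 1/(μ-λ)
W = 1/(14.9-7.7) = 1/7.20
W = 0.1389 hours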